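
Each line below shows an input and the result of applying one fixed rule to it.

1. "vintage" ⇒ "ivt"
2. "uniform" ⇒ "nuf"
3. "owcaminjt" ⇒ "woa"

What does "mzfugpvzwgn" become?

zmu

The transformation: swap each adjacent pair of characters (1↔2, 3↔4, ...), then keep only the first 3 characters.
For "mzfugpvzwgn", step one produces "zmufpgzvgwn"; step two turns that into "zmu".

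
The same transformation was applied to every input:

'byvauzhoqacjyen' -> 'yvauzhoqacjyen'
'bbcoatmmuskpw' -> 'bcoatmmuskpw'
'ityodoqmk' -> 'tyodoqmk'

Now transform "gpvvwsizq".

Looking at the pairs, the operation is to delete the first character.
For "gpvvwsizq" the result is "pvvwsizq".

pvvwsizq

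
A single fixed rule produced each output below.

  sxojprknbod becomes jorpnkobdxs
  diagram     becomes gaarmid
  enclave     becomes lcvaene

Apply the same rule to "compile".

What's happening: swap each adjacent pair of characters (1↔2, 3↔4, ...), then move the first 2 characters to the end (rotate left by 2).
"compile" → "ocpmlie" → "pmlieoc".
(Check on "sxojprknbod": → "xsjorpnkobd" → "jorpnkobdxs" ✓)

pmlieoc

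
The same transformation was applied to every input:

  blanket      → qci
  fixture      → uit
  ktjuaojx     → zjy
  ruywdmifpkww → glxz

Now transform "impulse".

What's happening: keep one character in every 3, starting at position 1 (positions 1st, 4th, 7th, ...), then shift every letter 11 places backward in the alphabet (wrapping around).
On "impulse" that produces "xjt".

xjt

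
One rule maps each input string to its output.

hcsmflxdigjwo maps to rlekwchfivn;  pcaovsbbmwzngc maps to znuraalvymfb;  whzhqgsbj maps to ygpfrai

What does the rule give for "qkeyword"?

Looking at the pairs, the operation is to delete the first 2 characters, then shift every letter 1 place backward in the alphabet (wrapping around).
Working it through for "qkeyword": intermediate "eyword", final "dxvnqc".

dxvnqc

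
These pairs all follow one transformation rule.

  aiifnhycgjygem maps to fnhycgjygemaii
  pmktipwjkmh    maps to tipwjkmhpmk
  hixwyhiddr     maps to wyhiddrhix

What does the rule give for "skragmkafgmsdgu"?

The pattern: move the first 3 characters to the end (rotate left by 3).
"skragmkafgmsdgu" → "agmkafgmsdguskr".

agmkafgmsdguskr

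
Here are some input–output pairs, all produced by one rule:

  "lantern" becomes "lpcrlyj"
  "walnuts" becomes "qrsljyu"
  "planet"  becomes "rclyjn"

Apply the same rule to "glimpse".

The transformation: shift every letter 2 places backward in the alphabet (wrapping around), then reverse the string.
On "glimpse": the first step gives "ejgknqc", and the second then gives "cqnkgje".

cqnkgje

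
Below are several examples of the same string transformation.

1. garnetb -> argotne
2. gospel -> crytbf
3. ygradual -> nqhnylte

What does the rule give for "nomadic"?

nqvpabz

The rule is to shift every letter 13 places forward in the alphabet (wrapping around) — i.e. ROT13, then move the first 3 characters to the end (rotate left by 3).
Starting from "nomadic": after the first operation, "abznqvp"; after the second, "nqvpabz".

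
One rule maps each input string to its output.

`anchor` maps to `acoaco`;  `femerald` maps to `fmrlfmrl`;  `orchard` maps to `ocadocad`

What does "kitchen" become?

The pattern: keep every other character starting from the first (positions 1st, 3rd, 5th, ...), then write the whole string twice.
Applying that to "kitchen" gives "kthnkthn".

kthnkthn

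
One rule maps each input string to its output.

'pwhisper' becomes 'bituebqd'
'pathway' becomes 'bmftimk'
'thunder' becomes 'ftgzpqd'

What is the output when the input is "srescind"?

What's happening: shift every letter 12 places forward in the alphabet (wrapping around).
Applying that to "srescind" gives "edqeouzp".

edqeouzp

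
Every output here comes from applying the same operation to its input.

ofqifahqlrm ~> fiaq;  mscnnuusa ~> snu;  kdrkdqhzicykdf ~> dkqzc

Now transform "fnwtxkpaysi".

ntka

In each case the input is transformed by: delete the last 3 characters, then keep every other character starting from the second (positions 2nd, 4th, 6th, ...).
"fnwtxkpaysi" → "fnwtxkpa" → "ntka".
(Check on "kdrkdqhzicykdf": → "kdrkdqhzicy" → "dkqzc" ✓)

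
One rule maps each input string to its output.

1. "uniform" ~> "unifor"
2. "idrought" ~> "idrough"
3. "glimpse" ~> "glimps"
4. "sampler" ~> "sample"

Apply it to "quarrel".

quarre

Looking at the pairs, the operation is to delete the last character.
Applying that to "quarrel" gives "quarre".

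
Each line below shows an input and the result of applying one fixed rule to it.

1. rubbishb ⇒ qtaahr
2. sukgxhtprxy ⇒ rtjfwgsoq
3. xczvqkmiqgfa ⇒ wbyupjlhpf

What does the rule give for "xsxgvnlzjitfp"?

wrwfumkyihs

The rule is to delete the last 2 characters, then shift every letter 1 place backward in the alphabet (wrapping around).
Applying both steps to "xsxgvnlzjitfp": "xsxgvnlzjit", then "wrwfumkyihs".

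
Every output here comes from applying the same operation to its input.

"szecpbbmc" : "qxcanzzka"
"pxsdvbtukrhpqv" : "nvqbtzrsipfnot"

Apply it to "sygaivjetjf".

Rule — shift every letter 2 places backward in the alphabet (wrapping around).
So "sygaivjetjf" becomes "qweygthcrhd".

qweygthcrhd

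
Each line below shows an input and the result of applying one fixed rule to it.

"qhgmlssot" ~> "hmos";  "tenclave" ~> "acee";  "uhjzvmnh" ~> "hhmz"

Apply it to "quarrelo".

In each case the input is transformed by: keep every other character starting from the second (positions 2nd, 4th, 6th, ...), then sort the characters into alphabetical order.
For "quarrelo" the result is "eoru".

eoru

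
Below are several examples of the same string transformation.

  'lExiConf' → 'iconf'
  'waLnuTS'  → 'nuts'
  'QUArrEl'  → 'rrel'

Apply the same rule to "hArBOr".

bor

The pattern: delete the first 3 characters, then convert every letter to lowercase.
Working it through for "hArBOr": intermediate "BOr", final "bor".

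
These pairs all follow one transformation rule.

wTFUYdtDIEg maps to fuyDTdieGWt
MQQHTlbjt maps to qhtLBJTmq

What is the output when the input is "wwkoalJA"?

KOALjaWW

What's happening: move the first 2 characters to the end (rotate left by 2), then flip the case of every letter.
"wwkoalJA" → "koalJAww" → "KOALjaWW".
(Check on "MQQHTlbjt": → "QHTlbjtMQ" → "qhtLBJTmq" ✓)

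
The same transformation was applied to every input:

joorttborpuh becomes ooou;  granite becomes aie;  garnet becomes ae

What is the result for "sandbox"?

Rule — keep only the vowels.
Applying that to "sandbox" gives "ao".

ao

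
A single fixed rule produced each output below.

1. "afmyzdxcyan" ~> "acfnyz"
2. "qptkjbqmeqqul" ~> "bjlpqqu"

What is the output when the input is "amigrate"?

aeir

The rule is to sort the characters into alphabetical order, then keep every other character starting from the first (positions 1st, 3rd, 5th, ...).
On "amigrate": the first step gives "aaegimrt", and the second then gives "aeir".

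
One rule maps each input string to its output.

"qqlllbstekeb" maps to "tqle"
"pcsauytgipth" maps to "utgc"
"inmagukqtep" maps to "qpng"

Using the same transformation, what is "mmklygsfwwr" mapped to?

yrmf

In each case the input is transformed by: keep one character in every 3, starting at position 2 (positions 2nd, 5th, 8th, ...), then sort the characters into reverse alphabetical order.
For "mmklygsfwwr", step one produces "myfr"; step two turns that into "yrmf".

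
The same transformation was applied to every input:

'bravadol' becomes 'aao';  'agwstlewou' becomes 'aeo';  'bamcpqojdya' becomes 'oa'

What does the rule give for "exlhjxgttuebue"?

eeu

The transformation: keep every other character starting from the first (positions 1st, 3rd, 5th, ...), then keep only the vowels.
Working it through for "exlhjxgttuebue": intermediate "eljgteu", final "eeu".
(Check on "bamcpqojdya": → "bmpoda" → "oa" ✓)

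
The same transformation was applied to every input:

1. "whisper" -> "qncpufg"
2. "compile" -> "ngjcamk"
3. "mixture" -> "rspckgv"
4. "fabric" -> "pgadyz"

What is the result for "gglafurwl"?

The rule is to shift every letter 2 places backward in the alphabet (wrapping around), then move the first 3 characters to the end (rotate left by 3).
On "gglafurwl" that produces "ydspujeej".

ydspujeej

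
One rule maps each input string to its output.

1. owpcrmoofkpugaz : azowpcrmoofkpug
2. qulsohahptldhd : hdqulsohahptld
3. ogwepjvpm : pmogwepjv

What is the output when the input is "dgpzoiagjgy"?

Looking at the pairs, the operation is to move the last 2 characters to the front (rotate right by 2).
Applying that to "dgpzoiagjgy" gives "gydgpzoiagj".

gydgpzoiagj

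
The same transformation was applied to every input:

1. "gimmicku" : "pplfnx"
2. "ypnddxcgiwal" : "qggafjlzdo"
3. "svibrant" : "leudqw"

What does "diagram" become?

djudp

The rule is to shift every letter 3 places forward in the alphabet (wrapping around), then delete the first 2 characters.
"diagram" → "djudp".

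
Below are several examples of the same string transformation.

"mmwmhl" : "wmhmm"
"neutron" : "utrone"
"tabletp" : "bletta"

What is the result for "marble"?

rblma

Looking at the pairs, the operation is to delete the last character, then move the first 2 characters to the end (rotate left by 2).
Working it through for "marble": intermediate "marbl", final "rblma".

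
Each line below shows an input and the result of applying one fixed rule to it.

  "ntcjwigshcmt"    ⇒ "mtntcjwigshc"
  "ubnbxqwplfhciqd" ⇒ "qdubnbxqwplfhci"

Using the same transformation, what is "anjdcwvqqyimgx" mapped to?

gxanjdcwvqqyim

The rule is to move the last 2 characters to the front (rotate right by 2).
Doing the same to "anjdcwvqqyimgx": "gxanjdcwvqqyim".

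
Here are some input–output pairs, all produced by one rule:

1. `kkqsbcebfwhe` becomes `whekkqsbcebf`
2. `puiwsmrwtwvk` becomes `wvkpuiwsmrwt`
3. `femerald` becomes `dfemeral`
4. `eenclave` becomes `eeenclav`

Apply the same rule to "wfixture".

The rule is to move the first 3 characters to the end (rotate left by 3), then swap the front and back halves of the string.
Applying both steps to "wfixture": "xturewfi", then "ewfixtur".
(Check on "eenclave": → "claveeen" → "eeenclav" ✓)

ewfixtur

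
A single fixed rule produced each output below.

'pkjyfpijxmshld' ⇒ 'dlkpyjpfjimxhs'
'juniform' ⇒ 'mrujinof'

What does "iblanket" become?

tebialkn

What's happening: swap each adjacent pair of characters (1↔2, 3↔4, ...), then move the last 2 characters to the front (rotate right by 2).
Starting from "iblanket": after the first operation, "bialknte"; after the second, "tebialkn".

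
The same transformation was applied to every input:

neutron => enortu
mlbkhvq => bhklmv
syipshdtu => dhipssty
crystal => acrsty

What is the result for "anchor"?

achno

Looking at the pairs, the operation is to delete the last character, then sort the characters into alphabetical order.
"anchor" → "ancho" → "achno".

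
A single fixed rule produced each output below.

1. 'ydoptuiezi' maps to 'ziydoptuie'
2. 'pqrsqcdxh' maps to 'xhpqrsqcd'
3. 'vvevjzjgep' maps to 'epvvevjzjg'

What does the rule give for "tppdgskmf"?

mftppdgsk

The pattern: move the last 2 characters to the front (rotate right by 2).
"tppdgskmf" → "mftppdgsk".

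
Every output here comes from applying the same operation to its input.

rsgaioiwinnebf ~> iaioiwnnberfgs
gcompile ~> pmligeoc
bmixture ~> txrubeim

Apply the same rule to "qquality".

Rule — move the first 3 characters to the end (rotate left by 3), then swap each adjacent pair of characters (1↔2, 3↔4, ...).
Applying both steps to "qquality": "alityqqu", then "latiqyuq".
(Check on "rsgaioiwinnebf": → "aioiwinnebfrsg" → "iaioiwnnberfgs" ✓)

latiqyuq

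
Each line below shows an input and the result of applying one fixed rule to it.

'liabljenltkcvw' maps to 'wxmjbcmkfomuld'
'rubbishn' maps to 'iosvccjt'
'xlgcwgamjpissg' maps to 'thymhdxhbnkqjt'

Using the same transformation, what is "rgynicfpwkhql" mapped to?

rmshzojdgqxli

What's happening: move the last 2 characters to the front (rotate right by 2), then shift every letter 1 place forward in the alphabet (wrapping around).
"rgynicfpwkhql" → "qlrgynicfpwkh" → "rmshzojdgqxli".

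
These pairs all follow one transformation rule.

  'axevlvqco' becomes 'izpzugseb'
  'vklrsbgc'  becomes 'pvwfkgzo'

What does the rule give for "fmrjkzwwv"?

Looking at the pairs, the operation is to shift every letter 4 places forward in the alphabet (wrapping around), then move the first 2 characters to the end (rotate left by 2).
Applying both steps to "fmrjkzwwv": "jqvnodaaz", then "vnodaazjq".

vnodaazjq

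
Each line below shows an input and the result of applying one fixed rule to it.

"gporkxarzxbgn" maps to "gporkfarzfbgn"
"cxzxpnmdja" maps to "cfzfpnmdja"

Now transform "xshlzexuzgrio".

Rule — replace every "x" with "f".
So "xshlzexuzgrio" becomes "fshlzefuzgrio".

fshlzefuzgrio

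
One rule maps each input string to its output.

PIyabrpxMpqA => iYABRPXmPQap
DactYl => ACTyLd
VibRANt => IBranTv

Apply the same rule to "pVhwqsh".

vHWQSHP

What's happening: flip the case of every letter, then move the first character to the end.
On "pVhwqsh": the first step gives "PvHWQSH", and the second then gives "vHWQSHP".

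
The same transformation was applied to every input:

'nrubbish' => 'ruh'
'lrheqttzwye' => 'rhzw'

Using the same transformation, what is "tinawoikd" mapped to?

ink

Each output is the input with this applied: swap each adjacent pair of characters (1↔2, 3↔4, ...), then keep one character in every 3, starting at position 1 (positions 1st, 4th, 7th, ...).
Working it through for "tinawoikd": intermediate "itanowkid", final "ink".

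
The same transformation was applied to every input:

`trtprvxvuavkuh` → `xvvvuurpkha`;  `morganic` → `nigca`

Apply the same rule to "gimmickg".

mkigc

The rule is to delete the first 3 characters, then sort the characters into reverse alphabetical order.
"gimmickg" → "mickg" → "mkigc".
(Check on "morganic": → "ganic" → "nigca" ✓)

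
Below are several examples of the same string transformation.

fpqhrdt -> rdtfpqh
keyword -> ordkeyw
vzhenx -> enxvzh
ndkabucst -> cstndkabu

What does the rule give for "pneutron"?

ronpneut

The pattern: move the last 3 characters to the front (rotate right by 3).
Applying that to "pneutron" gives "ronpneut".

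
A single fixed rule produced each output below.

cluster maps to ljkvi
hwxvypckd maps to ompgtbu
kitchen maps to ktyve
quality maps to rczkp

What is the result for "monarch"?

Each output is the input with this applied: shift every letter 9 places backward in the alphabet (wrapping around), then delete the first 2 characters.
Applying that to "monarch" gives "erity".

erity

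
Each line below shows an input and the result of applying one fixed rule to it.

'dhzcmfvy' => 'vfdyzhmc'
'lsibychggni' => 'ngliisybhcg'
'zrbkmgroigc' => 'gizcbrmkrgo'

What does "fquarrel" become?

erfluqra

The rule is to move the last 3 characters to the front (rotate right by 3), then swap each adjacent pair of characters (1↔2, 3↔4, ...).
On "fquarrel": the first step gives "relfquar", and the second then gives "erfluqra".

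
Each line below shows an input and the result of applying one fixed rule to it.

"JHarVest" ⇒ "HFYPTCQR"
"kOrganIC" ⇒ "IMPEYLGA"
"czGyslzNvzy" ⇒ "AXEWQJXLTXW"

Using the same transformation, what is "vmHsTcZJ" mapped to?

The rule is to shift every letter 2 places backward in the alphabet (wrapping around), then convert every letter to uppercase.
For "vmHsTcZJ", step one produces "tkFqRaXH"; step two turns that into "TKFQRAXH".

TKFQRAXH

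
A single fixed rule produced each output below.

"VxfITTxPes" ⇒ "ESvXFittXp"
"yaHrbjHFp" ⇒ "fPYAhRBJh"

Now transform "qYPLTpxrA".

Looking at the pairs, the operation is to flip the case of every letter, then move the last 2 characters to the front (rotate right by 2).
Starting from "qYPLTpxrA": after the first operation, "QypltPXRa"; after the second, "RaQypltPX".

RaQypltPX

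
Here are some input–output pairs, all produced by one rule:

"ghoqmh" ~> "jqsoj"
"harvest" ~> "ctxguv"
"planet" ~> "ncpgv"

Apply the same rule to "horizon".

qtkbqp

Rule — shift every letter 2 places forward in the alphabet (wrapping around), then delete the first character.
On "horizon": the first step gives "jqtkbqp", and the second then gives "qtkbqp".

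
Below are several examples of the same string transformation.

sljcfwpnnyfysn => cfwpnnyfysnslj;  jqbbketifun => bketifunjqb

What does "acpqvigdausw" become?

The pattern: move the first 3 characters to the end (rotate left by 3).
For "acpqvigdausw" the result is "qvigdauswacp".

qvigdauswacp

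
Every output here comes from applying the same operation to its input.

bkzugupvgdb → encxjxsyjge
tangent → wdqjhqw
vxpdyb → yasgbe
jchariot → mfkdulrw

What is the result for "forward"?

iruzdug

In each case the input is transformed by: shift every letter 3 places forward in the alphabet (wrapping around).
Applying that to "forward" gives "iruzdug".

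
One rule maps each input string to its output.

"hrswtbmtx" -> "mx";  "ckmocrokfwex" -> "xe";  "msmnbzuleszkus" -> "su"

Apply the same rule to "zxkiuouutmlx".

xl

In each case the input is transformed by: swap each adjacent pair of characters (1↔2, 3↔4, ...), then keep only the last 2 characters.
For "zxkiuouutmlx" the result is "xl".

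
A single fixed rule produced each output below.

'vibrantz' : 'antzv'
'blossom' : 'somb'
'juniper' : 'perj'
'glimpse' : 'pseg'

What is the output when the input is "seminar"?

nars

In each case the input is transformed by: move the first character to the end, then delete the first 3 characters.
"seminar" → "eminars" → "nars".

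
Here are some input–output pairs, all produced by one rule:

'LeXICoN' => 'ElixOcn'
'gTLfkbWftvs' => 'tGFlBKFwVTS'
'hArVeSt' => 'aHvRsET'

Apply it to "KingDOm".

Each output is the input with this applied: swap each adjacent pair of characters (1↔2, 3↔4, ...), then flip the case of every letter.
For "KingDOm" the result is "IkGNodM".

IkGNodM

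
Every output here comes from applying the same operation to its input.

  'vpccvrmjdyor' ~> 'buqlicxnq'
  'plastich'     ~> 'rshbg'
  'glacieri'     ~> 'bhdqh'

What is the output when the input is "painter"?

The rule is to shift every letter 1 place backward in the alphabet (wrapping around), then delete the first 3 characters.
Working it through for "painter": intermediate "ozhmsdq", final "msdq".
(Check on "vpccvrmjdyor": → "uobbuqlicxnq" → "buqlicxnq" ✓)

msdq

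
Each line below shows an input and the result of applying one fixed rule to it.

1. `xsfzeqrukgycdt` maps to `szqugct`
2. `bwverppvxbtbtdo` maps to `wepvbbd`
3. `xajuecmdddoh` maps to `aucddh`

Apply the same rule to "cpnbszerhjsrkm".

Looking at the pairs, the operation is to keep every other character starting from the second (positions 2nd, 4th, 6th, ...).
On "cpnbszerhjsrkm" that produces "pbzrjrm".

pbzrjrm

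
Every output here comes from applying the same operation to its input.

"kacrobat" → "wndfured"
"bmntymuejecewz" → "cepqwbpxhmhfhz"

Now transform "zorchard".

gcrufkdu

The transformation: move the last character to the front, then shift every letter 3 places forward in the alphabet (wrapping around).
Starting from "zorchard": after the first operation, "dzorchar"; after the second, "gcrufkdu".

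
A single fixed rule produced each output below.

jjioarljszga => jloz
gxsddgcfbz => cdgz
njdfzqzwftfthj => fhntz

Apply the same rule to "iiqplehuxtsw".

hipt

Rule — keep one character in every 3, starting at position 1 (positions 1st, 4th, 7th, ...), then sort the characters into alphabetical order.
Starting from "iiqplehuxtsw": after the first operation, "ipht"; after the second, "hipt".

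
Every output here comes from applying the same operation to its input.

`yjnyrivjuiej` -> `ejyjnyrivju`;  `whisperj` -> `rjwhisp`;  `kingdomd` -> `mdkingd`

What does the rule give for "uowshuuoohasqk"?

qkuowshuuooha

Each output is the input with this applied: move the last 2 characters to the front (rotate right by 2), then delete the last character.
"uowshuuoohasqk" → "qkuowshuuooha".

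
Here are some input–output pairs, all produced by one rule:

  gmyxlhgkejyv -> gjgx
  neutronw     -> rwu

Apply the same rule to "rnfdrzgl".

In each case the input is transformed by: swap the front and back halves of the string, then keep one character in every 3, starting at position 1 (positions 1st, 4th, 7th, ...).
On "rnfdrzgl": the first step gives "rzglrnfd", and the second then gives "rlf".

rlf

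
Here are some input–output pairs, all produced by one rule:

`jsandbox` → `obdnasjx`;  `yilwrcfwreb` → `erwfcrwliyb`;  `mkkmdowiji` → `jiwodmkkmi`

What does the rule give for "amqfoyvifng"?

nfivyofqmag

The transformation: reverse the string, then move the first character to the end.
Applying that to "amqfoyvifng" gives "nfivyofqmag".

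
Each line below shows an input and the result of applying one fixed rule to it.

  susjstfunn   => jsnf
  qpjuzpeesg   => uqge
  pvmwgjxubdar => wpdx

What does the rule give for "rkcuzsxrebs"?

The rule is to keep one character in every 3, starting at position 1 (positions 1st, 4th, 7th, ...), then swap each adjacent pair of characters (1↔2, 3↔4, ...).
Working it through for "rkcuzsxrebs": intermediate "ruxb", final "urbx".
(Check on "qpjuzpeesg": → "queg" → "uqge" ✓)

urbx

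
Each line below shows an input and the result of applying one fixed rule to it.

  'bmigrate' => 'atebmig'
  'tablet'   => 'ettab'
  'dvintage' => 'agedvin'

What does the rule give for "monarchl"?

chlmona

The transformation: swap the front and back halves of the string, then delete the first character.
Applying both steps to "monarchl": "rchlmona", then "chlmona".
(Check on "bmigrate": → "ratebmig" → "atebmig" ✓)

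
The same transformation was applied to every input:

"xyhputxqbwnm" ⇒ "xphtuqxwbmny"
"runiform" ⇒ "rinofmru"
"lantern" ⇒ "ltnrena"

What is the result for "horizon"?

hirozno

Rule — swap each adjacent pair of characters (1↔2, 3↔4, ...), then move the first character to the end.
On "horizon": the first step gives "ohirozn", and the second then gives "hirozno".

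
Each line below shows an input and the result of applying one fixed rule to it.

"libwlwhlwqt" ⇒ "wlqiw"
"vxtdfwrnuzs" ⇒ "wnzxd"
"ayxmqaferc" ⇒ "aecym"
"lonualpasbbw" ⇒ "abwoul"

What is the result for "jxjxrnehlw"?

nhwxx

Looking at the pairs, the operation is to keep every other character starting from the second (positions 2nd, 4th, 6th, ...), then move the last 3 characters to the front (rotate right by 3).
Working it through for "jxjxrnehlw": intermediate "xxnhw", final "nhwxx".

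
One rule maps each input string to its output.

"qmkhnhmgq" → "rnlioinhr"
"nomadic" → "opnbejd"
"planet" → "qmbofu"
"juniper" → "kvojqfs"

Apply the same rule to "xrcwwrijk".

ysdxxsjkl

What's happening: shift every letter 1 place forward in the alphabet (wrapping around).
Applying that to "xrcwwrijk" gives "ysdxxsjkl".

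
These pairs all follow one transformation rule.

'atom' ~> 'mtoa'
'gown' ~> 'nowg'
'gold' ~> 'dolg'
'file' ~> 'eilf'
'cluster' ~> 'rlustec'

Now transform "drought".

Looking at the pairs, the operation is to swap the first and last characters.
Doing the same to "drought": "troughd".

troughd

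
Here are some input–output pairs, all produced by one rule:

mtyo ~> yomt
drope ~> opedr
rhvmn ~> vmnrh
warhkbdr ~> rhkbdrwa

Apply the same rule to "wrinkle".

inklewr

Looking at the pairs, the operation is to move the first 2 characters to the end (rotate left by 2).
Doing the same to "wrinkle": "inklewr".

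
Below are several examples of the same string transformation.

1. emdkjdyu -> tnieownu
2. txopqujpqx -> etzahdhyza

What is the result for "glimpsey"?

Looking at the pairs, the operation is to swap the front and back halves of the string, then shift every letter 10 places forward in the alphabet (wrapping around).
On "glimpsey": the first step gives "pseyglim", and the second then gives "zcoiqvsw".

zcoiqvsw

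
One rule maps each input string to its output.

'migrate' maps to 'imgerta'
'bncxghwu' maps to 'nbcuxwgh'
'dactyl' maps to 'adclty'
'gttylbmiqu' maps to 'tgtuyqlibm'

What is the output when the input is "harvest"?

The rule is to move the first character to the end, then take characters alternately from the front and the back (1st, last, 2nd, 2nd-last, ...).
For "harvest", step one produces "arvesth"; step two turns that into "ahrtvse".
(Check on "dactyl": → "actyld" → "adclty" ✓)

ahrtvse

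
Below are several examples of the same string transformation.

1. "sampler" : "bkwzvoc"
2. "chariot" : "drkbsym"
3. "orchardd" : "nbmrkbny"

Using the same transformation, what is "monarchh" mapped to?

Rule — shift every letter 10 places forward in the alphabet (wrapping around), then swap the first and last characters.
"monarchh" → "wyxkbmrr" → "ryxkbmrw".
(Check on "sampler": → "ckwzvob" → "bkwzvoc" ✓)

ryxkbmrw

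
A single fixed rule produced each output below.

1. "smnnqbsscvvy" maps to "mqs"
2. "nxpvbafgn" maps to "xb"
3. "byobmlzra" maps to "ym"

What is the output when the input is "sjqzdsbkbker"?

In each case the input is transformed by: delete the last 2 characters, then keep one character in every 3, starting at position 2 (positions 2nd, 5th, 8th, ...).
Working it through for "sjqzdsbkbker": intermediate "sjqzdsbkbk", final "jdk".
(Check on "byobmlzra": → "byobmlz" → "ym" ✓)

jdk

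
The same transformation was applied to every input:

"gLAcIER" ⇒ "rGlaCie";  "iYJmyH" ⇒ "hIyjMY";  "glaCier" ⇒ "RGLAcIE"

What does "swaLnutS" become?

sSWAlNUT

The transformation: move the last character to the front, then flip the case of every letter.
Applying both steps to "swaLnutS": "SswaLnut", then "sSWAlNUT".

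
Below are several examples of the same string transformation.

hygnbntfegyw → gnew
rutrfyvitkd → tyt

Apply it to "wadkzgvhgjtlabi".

Each output is the input with this applied: keep one character in every 3, starting at position 3 (positions 3rd, 6th, 9th, ...).
On "wadkzgvhgjtlabi" that produces "dggli".

dggli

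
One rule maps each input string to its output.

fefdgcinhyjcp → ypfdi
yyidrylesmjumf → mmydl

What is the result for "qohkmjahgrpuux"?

ruqka

The pattern: keep one character in every 3, starting at position 1 (positions 1st, 4th, 7th, ...), then move the first 3 characters to the end (rotate left by 3).
For "qohkmjahgrpuux", step one produces "qkaru"; step two turns that into "ruqka".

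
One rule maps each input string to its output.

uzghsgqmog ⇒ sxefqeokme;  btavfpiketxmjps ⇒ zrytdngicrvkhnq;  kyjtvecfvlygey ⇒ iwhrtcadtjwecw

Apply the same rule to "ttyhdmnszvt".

rrwfbklqxtr

In each case the input is transformed by: shift every letter 2 places backward in the alphabet (wrapping around).
Doing the same to "ttyhdmnszvt": "rrwfbklqxtr".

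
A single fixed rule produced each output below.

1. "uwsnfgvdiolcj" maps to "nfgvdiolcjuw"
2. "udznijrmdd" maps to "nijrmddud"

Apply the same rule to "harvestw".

vestwha

The rule is to move the first 2 characters to the end (rotate left by 2), then delete the first character.
Applying both steps to "harvestw": "rvestwha", then "vestwha".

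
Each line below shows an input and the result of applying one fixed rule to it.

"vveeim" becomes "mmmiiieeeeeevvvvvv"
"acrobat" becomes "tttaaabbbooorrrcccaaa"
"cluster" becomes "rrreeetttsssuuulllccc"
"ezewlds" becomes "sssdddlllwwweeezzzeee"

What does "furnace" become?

What's happening: reverse the string, then repeat every character 3 times.
So "furnace" becomes "eeecccaaannnrrruuufff".

eeecccaaannnrrruuufff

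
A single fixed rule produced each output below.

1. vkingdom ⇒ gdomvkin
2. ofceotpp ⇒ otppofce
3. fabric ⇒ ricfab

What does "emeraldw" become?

aldwemer

Looking at the pairs, the operation is to swap the front and back halves of the string.
For "emeraldw" the result is "aldwemer".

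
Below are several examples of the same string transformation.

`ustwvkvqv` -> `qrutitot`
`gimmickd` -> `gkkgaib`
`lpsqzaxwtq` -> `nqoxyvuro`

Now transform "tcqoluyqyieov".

aomjswowgcmt

Rule — shift every letter 2 places backward in the alphabet (wrapping around), then delete the first character.
Starting from "tcqoluyqyieov": after the first operation, "raomjswowgcmt"; after the second, "aomjswowgcmt".
(Check on "lpsqzaxwtq": → "jnqoxyvuro" → "nqoxyvuro" ✓)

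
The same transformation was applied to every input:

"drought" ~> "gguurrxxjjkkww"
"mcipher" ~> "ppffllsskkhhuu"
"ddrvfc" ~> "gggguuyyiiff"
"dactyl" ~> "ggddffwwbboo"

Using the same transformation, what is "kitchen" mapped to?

nnllwwffkkhhqq

Rule — shift every letter 3 places forward in the alphabet (wrapping around), then double every character.
Working it through for "kitchen": intermediate "nlwfkhq", final "nnllwwffkkhhqq".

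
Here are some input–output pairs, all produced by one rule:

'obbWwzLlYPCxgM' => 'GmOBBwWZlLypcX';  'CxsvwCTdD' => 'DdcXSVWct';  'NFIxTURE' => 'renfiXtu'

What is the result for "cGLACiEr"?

Rule — move the last 2 characters to the front (rotate right by 2), then flip the case of every letter.
For "cGLACiEr", step one produces "ErcGLACi"; step two turns that into "eRCglacI".

eRCglacI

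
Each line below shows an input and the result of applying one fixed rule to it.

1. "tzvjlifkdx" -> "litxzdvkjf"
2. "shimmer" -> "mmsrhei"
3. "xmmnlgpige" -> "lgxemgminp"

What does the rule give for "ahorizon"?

rianhooz

Looking at the pairs, the operation is to take characters alternately from the front and the back (1st, last, 2nd, 2nd-last, ...), then move the last 2 characters to the front (rotate right by 2).
Applying both steps to "ahorizon": "anhoozri", then "rianhooz".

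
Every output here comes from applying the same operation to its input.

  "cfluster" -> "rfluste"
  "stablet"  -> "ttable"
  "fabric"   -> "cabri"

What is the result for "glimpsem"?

mlimpse

The transformation: delete the first character, then move the last character to the front.
Working it through for "glimpsem": intermediate "limpsem", final "mlimpse".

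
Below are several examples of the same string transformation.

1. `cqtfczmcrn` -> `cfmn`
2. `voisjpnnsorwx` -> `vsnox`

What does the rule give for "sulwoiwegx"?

swwx

What's happening: keep one character in every 3, starting at position 1 (positions 1st, 4th, 7th, ...).
Applying that to "sulwoiwegx" gives "swwx".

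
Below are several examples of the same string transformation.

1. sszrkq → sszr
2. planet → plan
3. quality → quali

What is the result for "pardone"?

pardo

Rule — delete the last 2 characters.
Applying that to "pardone" gives "pardo".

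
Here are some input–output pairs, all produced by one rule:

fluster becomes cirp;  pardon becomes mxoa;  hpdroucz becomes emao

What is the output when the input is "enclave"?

bkzi

The rule is to shift every letter 3 places backward in the alphabet (wrapping around), then keep only the first 4 characters.
On "enclave": the first step gives "bkzixsb", and the second then gives "bkzi".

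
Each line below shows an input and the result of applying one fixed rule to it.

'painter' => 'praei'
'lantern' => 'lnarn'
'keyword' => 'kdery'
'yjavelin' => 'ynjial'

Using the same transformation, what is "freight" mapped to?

ftrhe

In each case the input is transformed by: take characters alternately from the front and the back (1st, last, 2nd, 2nd-last, ...), then delete the last 2 characters.
For "freight", step one produces "ftrhegi"; step two turns that into "ftrhe".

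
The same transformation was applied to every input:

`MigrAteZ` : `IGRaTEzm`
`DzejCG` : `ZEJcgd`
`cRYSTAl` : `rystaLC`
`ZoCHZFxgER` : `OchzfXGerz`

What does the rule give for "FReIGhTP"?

The transformation: flip the case of every letter, then move the first character to the end.
"FReIGhTP" → "frEigHtp" → "rEigHtpf".
(Check on "cRYSTAl": → "CrystaL" → "rystaLC" ✓)

rEigHtpf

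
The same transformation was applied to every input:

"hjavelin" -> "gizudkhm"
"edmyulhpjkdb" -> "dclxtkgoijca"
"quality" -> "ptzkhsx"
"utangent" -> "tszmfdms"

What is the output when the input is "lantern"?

kzmsdqm

The pattern: shift every letter 1 place backward in the alphabet (wrapping around).
Doing the same to "lantern": "kzmsdqm".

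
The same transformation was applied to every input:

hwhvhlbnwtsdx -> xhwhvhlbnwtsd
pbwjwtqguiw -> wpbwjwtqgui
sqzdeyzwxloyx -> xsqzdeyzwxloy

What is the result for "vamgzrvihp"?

pvamgzrvih

The transformation: move the last character to the front.
Doing the same to "vamgzrvihp": "pvamgzrvih".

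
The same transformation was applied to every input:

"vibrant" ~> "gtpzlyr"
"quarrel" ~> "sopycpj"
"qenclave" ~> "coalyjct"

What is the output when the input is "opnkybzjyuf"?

Looking at the pairs, the operation is to swap each adjacent pair of characters (1↔2, 3↔4, ...), then shift every letter 2 places backward in the alphabet (wrapping around).
For "opnkybzjyuf", step one produces "poknbyjzuyf"; step two turns that into "nmilzwhxswd".

nmilzwhxswd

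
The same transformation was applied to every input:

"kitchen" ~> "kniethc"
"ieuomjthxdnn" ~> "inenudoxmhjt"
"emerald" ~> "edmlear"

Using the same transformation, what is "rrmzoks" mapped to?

In each case the input is transformed by: take characters alternately from the front and the back (1st, last, 2nd, 2nd-last, ...).
So "rrmzoks" becomes "rsrkmoz".

rsrkmoz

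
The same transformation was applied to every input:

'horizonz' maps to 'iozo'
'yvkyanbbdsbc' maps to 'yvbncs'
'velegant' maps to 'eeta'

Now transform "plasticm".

slmi

In each case the input is transformed by: keep every other character starting from the second (positions 2nd, 4th, 6th, ...), then swap each adjacent pair of characters (1↔2, 3↔4, ...).
Doing the same to "plasticm": "slmi".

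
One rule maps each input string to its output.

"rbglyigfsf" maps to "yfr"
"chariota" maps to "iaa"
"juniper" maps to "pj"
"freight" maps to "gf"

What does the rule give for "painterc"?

The rule is to move the first 3 characters to the end (rotate left by 3), then keep one character in every 3, starting at position 2 (positions 2nd, 5th, 8th, ...).
"painterc" → "ntercpai" → "tci".
(Check on "freight": → "ightfre" → "gf" ✓)

tci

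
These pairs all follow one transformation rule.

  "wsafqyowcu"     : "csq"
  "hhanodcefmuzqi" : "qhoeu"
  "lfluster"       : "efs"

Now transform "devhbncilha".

hebi

The transformation: move the last 3 characters to the front (rotate right by 3), then keep one character in every 3, starting at position 2 (positions 2nd, 5th, 8th, ...).
On "devhbncilha": the first step gives "lhadevhbnci", and the second then gives "hebi".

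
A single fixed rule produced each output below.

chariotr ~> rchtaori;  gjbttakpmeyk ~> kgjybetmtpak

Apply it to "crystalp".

Looking at the pairs, the operation is to swap the first and last characters, then take characters alternately from the front and the back (1st, last, 2nd, 2nd-last, ...).
Starting from "crystalp": after the first operation, "prystalc"; after the second, "pcrlyast".

pcrlyast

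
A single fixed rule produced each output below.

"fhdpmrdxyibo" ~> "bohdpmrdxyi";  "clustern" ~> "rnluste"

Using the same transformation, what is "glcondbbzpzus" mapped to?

uslcondbbzpz

The rule is to delete the first character, then move the last 2 characters to the front (rotate right by 2).
Starting from "glcondbbzpzus": after the first operation, "lcondbbzpzus"; after the second, "uslcondbbzpz".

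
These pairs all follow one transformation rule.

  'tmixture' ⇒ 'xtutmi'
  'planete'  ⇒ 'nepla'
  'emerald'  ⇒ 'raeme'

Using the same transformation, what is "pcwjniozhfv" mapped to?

What's happening: delete the last 2 characters, then move the first 3 characters to the end (rotate left by 3).
Working it through for "pcwjniozhfv": intermediate "pcwjniozh", final "jniozhpcw".

jniozhpcw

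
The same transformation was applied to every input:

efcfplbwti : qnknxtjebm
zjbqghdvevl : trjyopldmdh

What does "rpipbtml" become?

The transformation: swap the first and last characters, then shift every letter 8 places forward in the alphabet (wrapping around).
Starting from "rpipbtml": after the first operation, "lpipbtmr"; after the second, "txqxjbuz".

txqxjbuz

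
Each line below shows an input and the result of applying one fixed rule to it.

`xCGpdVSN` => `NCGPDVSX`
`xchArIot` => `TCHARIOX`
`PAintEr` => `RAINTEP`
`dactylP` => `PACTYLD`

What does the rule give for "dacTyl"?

LACTYD

Rule — swap the first and last characters, then convert every letter to uppercase.
On "dacTyl": the first step gives "lacTyd", and the second then gives "LACTYD".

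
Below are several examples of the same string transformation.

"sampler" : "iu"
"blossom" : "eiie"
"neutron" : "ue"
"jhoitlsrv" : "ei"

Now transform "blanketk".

Rule — shift every letter 10 places backward in the alphabet (wrapping around), then keep only the vowels.
On "blanketk": the first step gives "rbqdauja", and the second then gives "aua".

aua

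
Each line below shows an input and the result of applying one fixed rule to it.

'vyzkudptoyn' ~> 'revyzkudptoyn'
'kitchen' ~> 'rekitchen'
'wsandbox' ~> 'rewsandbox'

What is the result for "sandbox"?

resandbox

The pattern: prepend "re".
For "sandbox" the result is "resandbox".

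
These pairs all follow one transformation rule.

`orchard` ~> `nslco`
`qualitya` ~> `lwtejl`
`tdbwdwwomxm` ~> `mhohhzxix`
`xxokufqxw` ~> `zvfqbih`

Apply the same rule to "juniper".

The transformation: shift every letter 11 places forward in the alphabet (wrapping around), then delete the first 2 characters.
Applying that to "juniper" gives "ytapc".
(Check on "xxokufqxw": → "iizvfqbih" → "zvfqbih" ✓)

ytapc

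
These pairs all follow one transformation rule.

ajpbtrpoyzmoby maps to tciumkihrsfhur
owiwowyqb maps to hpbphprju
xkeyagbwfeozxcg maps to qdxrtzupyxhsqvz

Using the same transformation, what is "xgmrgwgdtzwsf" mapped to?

qzfkzpzwmsply

What's happening: shift every letter 7 places backward in the alphabet (wrapping around).
So "xgmrgwgdtzwsf" becomes "qzfkzpzwmsply".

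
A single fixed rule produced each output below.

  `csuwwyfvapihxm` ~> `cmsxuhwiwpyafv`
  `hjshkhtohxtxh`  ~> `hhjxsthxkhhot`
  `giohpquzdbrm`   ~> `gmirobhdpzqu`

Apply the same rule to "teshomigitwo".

toewsthiogmi

What's happening: take characters alternately from the front and the back (1st, last, 2nd, 2nd-last, ...).
So "teshomigitwo" becomes "toewsthiogmi".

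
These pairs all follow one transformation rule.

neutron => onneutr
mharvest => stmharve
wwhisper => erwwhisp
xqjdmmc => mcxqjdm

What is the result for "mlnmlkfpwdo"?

In each case the input is transformed by: move the last 2 characters to the front (rotate right by 2).
So "mlnmlkfpwdo" becomes "domlnmlkfpw".

domlnmlkfpw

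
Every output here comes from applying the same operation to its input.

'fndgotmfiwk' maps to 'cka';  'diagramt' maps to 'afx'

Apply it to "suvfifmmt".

Rule — shift every letter 3 places backward in the alphabet (wrapping around), then keep only the first 3 characters.
"suvfifmmt" → "prscfcjjq" → "prs".

prs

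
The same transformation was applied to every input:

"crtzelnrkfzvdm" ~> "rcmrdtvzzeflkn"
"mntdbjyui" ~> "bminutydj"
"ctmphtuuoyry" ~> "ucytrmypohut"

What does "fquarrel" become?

The transformation: take characters alternately from the front and the back (1st, last, 2nd, 2nd-last, ...), then move the last character to the front.
Applying both steps to "fquarrel": "flqeurar", then "rflqeura".

rflqeura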